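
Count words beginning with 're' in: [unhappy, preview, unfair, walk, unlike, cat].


Checking each word for prefix 're':
  'unhappy' -> no (count: 0)
  'preview' -> no (count: 0)
  'unfair' -> no (count: 0)
  'walk' -> no (count: 0)
  'unlike' -> no (count: 0)
  'cat' -> no (count: 0)
Total with prefix 're': 0

0


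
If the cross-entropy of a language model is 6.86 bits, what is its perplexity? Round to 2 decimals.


Perplexity formula: PP = 2^H
H = 6.86
PP = 2^6.86
Decompose: 2^6.86 = 2^6 * 2^0.86
2^6 = 64, 2^0.86 ~ 1.8150383
PP ~ 64 * 1.8150383 = 116.1624512
Rounded to 2 decimals: 116.16

116.16


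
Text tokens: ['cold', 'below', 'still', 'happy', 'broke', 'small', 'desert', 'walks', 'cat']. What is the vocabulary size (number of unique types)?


Listing all tokens and tracking unique types:
  Token 1: 'cold' -> NEW (unique so far: 1)
  Token 2: 'below' -> NEW (unique so far: 2)
  Token 3: 'still' -> NEW (unique so far: 3)
  Token 4: 'happy' -> NEW (unique so far: 4)
  Token 5: 'broke' -> NEW (unique so far: 5)
  Token 6: 'small' -> NEW (unique so far: 6)
  Token 7: 'desert' -> NEW (unique so far: 7)
  Token 8: 'walks' -> NEW (unique so far: 8)
  Token 9: 'cat' -> NEW (unique so far: 9)
Unique types: ('below', 'broke', 'cat', 'cold', 'desert', 'happy', 'small', 'still', 'walks')
Vocabulary size: 9

9


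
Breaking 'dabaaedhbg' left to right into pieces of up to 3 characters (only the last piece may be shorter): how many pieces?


'dabaaedhbg' has 10 characters.
Chunking with max size 3:
  Chunk 1: 'dab' (positions 0-2)
  Chunk 2: 'aae' (positions 3-5)
  Chunk 3: 'dhb' (positions 6-8)
  Chunk 4: 'g' (positions 9-9)
Total chunks: ceil(10 / 3) = 4

4


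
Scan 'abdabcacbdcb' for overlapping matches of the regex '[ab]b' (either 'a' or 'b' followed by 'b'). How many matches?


Pattern: [ab]b means either 'a' or 'b' followed by 'b'.
Scanning 'abdabcacbdcb' position-by-position:
  Pos 0: window 'ab' -> MATCH
  Pos 1: window 'bd' -> no
  Pos 2: window 'da' -> no
  Pos 3: window 'ab' -> MATCH
  Pos 4: window 'bc' -> no
  Pos 5: window 'ca' -> no
  Pos 6: window 'ac' -> no
  Pos 7: window 'cb' -> no
  Pos 8: window 'bd' -> no
  Pos 9: window 'dc' -> no
  Pos 10: window 'cb' -> no
  Pos 11: window 'b' -> no
Total matches: 2

2


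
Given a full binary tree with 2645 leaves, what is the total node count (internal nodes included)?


Leaf nodes (terminals): 2645
Internal nodes = n - 1 = 2645 - 1 = 2644
Total = leaves + internal = 2645 + 2644 = 5289

5289


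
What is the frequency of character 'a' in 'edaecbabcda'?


Scanning 'edaecbabcda' for 'a':
  Position 2: 'a' -> MATCH (count: 1)
  Position 6: 'a' -> MATCH (count: 2)
  Position 10: 'a' -> MATCH (count: 3)
Total occurrences of 'a': 3

3


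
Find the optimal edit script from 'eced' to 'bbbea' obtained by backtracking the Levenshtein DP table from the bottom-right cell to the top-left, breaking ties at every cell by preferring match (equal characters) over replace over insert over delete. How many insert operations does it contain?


Edit distance = 4. Backtracking from cell (4, 5) with preference match > replace > insert > delete,
then listing the resulting alignment 'eced' -> 'bbbea' left to right:
  Step 1: insert 'b' [insertion #1]
  Step 2: replace e->b
  Step 3: replace c->b
  Step 4: keep 'e'
  Step 5: replace d->a
Total insertions: 1

1


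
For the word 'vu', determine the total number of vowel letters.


Scanning each character of 'vu':
  Position 1: 'v' -> consonant (running count: 0)
  Position 2: 'u' -> vowel (running count: 1)
Total vowels: 1

1


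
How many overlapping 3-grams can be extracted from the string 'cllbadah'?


String 'cllbadah' has length L = 8.
Number of overlapping n-grams = L - n + 1
Substituting: 8 - 3 + 1 = 6

6


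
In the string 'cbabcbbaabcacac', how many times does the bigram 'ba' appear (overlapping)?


Scanning 'cbabcbbaabcacac' for bigram 'ba':
  Position 0: 'cb' -> no
  Position 1: 'ba' -> MATCH
  Position 2: 'ab' -> no
  Position 3: 'bc' -> no
  Position 4: 'cb' -> no
  Position 5: 'bb' -> no
  Position 6: 'ba' -> MATCH
  Position 7: 'aa' -> no
  Position 8: 'ab' -> no
  Position 9: 'bc' -> no
  Position 10: 'ca' -> no
  Position 11: 'ac' -> no
  Position 12: 'ca' -> no
  Position 13: 'ac' -> no
Total matches: 2

2


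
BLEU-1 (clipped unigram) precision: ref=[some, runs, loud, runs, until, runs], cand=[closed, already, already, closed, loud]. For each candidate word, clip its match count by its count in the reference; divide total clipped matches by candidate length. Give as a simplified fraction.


Reference word counts: {'loud': 1, 'runs': 3, 'some': 1, 'until': 1}
Checking each candidate word (with clipping):
  'closed' -> not in reference -> no match (matches: 0)
  'already' -> not in reference -> no match (matches: 0)
  'already' -> not in reference -> no match (matches: 0)
  'closed' -> not in reference -> no match (matches: 0)
  'loud' -> in reference (ref count 1, used 1/1) -> match (matches: 1)
Clipped matches: 1, Candidate length: 5
Precision = 1/5

1/5


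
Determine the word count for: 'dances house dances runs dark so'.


Counting words by splitting on spaces:
  Word 1: 'dances'
  Word 2: 'house'
  Word 3: 'dances'
  Word 4: 'runs'
  Word 5: 'dark'
  Word 6: 'so'
Total words: 6

6


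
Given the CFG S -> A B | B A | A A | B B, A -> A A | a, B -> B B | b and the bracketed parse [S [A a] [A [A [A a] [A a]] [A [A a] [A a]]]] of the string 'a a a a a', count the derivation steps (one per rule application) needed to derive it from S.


Every bracketed nonterminal node [X ...] in the tree is produced by exactly one rule application.
Reading the tree off as a leftmost derivation:
  Step 1: S  =>  A A   (applied S -> A A)
  Step 2: A A  =>  a A   (applied A -> a)
  Step 3: a A  =>  a A A   (applied A -> A A)
  Step 4: a A A  =>  a A A A   (applied A -> A A)
  Step 5: a A A A  =>  a a A A   (applied A -> a)
  Step 6: a a A A  =>  a a a A   (applied A -> a)
  Step 7: a a a A  =>  a a a A A   (applied A -> A A)
  Step 8: a a a A A  =>  a a a a A   (applied A -> a)
  Step 9: a a a a A  =>  a a a a a   (applied A -> a)
Final yield: a a a a a
Total rewrite steps: 9

9


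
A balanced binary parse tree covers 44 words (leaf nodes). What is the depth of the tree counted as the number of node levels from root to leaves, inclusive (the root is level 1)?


In a balanced binary tree with n leaves the deepest leaf is ceil(log2(n)) edges below the root,
so counting node levels inclusive of root and leaves gives ceil(log2(n)) + 1 levels.
log2(44) = 5.4594
ceil(5.4594) = 6
levels = 6 + 1 = 7

7


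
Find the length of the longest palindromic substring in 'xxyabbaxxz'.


Scanning 'xxyabbaxxz' for palindromic substrings.
Substring at positions 3-6: 'abba'.
Check: reverse('abba') = 'abba' -> palindrome confirmed.
Neighbouring characters ('y' / 'x') break symmetry, so it cannot extend further.
No longer palindromic substring exists; longest length = 4

4


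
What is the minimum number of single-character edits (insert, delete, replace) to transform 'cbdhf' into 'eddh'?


Building DP table for s1='cbdhf' (len 5) and s2='eddh' (len 4):
       e  d  d  h
    0  1  2  3  4
  c 1  1  2  3  4
  b 2  2  2  3  4
  d 3  3  2  2  3
  h 4  4  3  3  2
  f 5  5  4  4  3
Edit distance = dp[5][4] = 3

3


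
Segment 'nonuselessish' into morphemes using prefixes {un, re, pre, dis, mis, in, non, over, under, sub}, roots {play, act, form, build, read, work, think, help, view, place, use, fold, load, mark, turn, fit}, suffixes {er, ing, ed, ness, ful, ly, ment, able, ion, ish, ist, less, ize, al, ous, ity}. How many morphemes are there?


Segmenting 'nonuselessish' against the inventory:
  'non' -> prefix (morpheme 1)
  'use' -> root (morpheme 2)
  'less' -> suffix (morpheme 3)
  'ish' -> suffix (morpheme 4)
Total morphemes: 4

4


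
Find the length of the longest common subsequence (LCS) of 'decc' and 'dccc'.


DP table for LCS of 'decc' and 'dccc':
       d  c  c  c
    0  0  0  0  0
  d 0  1  1  1  1
  e 0  1  1  1  1
  c 0  1  2  2  2
  c 0  1  2  3  3
LCS: 'dcc'
LCS length = 3

3


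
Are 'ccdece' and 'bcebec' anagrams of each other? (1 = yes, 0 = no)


Sort characters of 'ccdece': 'cccdee'
Sort characters of 'bcebec': 'bbccee'
Sorted forms differ -> they are NOT anagrams
Result: 0

0


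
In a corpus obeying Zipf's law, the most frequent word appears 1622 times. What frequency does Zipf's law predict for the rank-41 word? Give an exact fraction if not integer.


Zipf's law: freq(rank) = f1 / rank
f1 = 1622, rank = 41
freq = 1622 / 41
GCD(1622, 41) = 1
Simplified: 1622/41

1622/41


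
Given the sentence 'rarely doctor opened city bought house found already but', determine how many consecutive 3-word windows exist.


Word trigrams from [9] words:
  Trigram 1: (rarely doctor opened)
  Trigram 2: (doctor opened city)
  Trigram 3: (opened city bought)
  Trigram 4: (city bought house)
  Trigram 5: (bought house found)
  Trigram 6: (house found already)
  Trigram 7: (found already but)
Total word trigrams: 9 - 2 = 7

7


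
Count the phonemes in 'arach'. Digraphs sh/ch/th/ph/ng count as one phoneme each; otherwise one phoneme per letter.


Parsing 'arach' greedily, digraphs first:
  'a' -> vowel phoneme (phonemes so far: 1)
  'r' -> consonant phoneme (phonemes so far: 2)
  'a' -> vowel phoneme (phonemes so far: 3)
  'ch' -> digraph (1 consonant phoneme) (phonemes so far: 4)
Total phonemes: 4

4


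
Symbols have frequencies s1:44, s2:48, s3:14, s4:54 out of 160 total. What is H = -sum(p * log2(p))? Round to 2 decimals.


Computing entropy H = -sum(p_i * log2(p_i)):
  s1: p = 44/160 = 0.2750, -p*log2(p) = 0.5122
  s2: p = 48/160 = 0.3000, -p*log2(p) = 0.5211
  s3: p = 14/160 = 0.0875, -p*log2(p) = 0.3075
  s4: p = 54/160 = 0.3375, -p*log2(p) = 0.5289
H = sum of terms = 1.8697
Rounded to 2 decimals: 1.87

1.87


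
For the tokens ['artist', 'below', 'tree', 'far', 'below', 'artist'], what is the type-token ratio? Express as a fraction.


Tokens: 6
Unique types: ('artist', 'below', 'far', 'tree') = 4
TTR = 4/6
Simplify: divide both by 2 -> 2/3
TTR = 2/3

2/3


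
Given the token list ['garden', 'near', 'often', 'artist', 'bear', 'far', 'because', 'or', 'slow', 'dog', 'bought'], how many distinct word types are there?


Listing all tokens and tracking unique types:
  Token 1: 'garden' -> NEW (unique so far: 1)
  Token 2: 'near' -> NEW (unique so far: 2)
  Token 3: 'often' -> NEW (unique so far: 3)
  Token 4: 'artist' -> NEW (unique so far: 4)
  Token 5: 'bear' -> NEW (unique so far: 5)
  Token 6: 'far' -> NEW (unique so far: 6)
  Token 7: 'because' -> NEW (unique so far: 7)
  Token 8: 'or' -> NEW (unique so far: 8)
  Token 9: 'slow' -> NEW (unique so far: 9)
  Token 10: 'dog' -> NEW (unique so far: 10)
  Token 11: 'bought' -> NEW (unique so far: 11)
Unique types: ('artist', 'bear', 'because', 'bought', 'dog', 'far', 'garden', 'near', 'often', 'or', 'slow')
Vocabulary size: 11

11


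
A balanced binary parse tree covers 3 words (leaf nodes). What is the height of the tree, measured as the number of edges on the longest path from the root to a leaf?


In a balanced binary tree with n leaves the deepest leaf is ceil(log2(n)) edges below the root.
log2(3) = 1.5850
ceil(1.5850) = 2
height (edges) = 2

2


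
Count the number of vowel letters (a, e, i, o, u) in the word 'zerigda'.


Scanning each character of 'zerigda':
  Position 1: 'z' -> consonant (running count: 0)
  Position 2: 'e' -> vowel (running count: 1)
  Position 3: 'r' -> consonant (running count: 1)
  Position 4: 'i' -> vowel (running count: 2)
  Position 5: 'g' -> consonant (running count: 2)
  Position 6: 'd' -> consonant (running count: 2)
  Position 7: 'a' -> vowel (running count: 3)
Total vowels: 3

3


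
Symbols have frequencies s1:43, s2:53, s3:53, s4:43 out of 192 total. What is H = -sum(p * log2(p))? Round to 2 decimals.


Computing entropy H = -sum(p_i * log2(p_i)):
  s1: p = 43/192 = 0.2240, -p*log2(p) = 0.4835
  s2: p = 53/192 = 0.2760, -p*log2(p) = 0.5126
  s3: p = 53/192 = 0.2760, -p*log2(p) = 0.5126
  s4: p = 43/192 = 0.2240, -p*log2(p) = 0.4835
H = sum of terms = 1.9922
Rounded to 2 decimals: 1.99

1.99


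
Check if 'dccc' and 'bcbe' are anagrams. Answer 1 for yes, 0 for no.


Sort characters of 'dccc': 'cccd'
Sort characters of 'bcbe': 'bbce'
Sorted forms differ -> they are NOT anagrams
Result: 0

0


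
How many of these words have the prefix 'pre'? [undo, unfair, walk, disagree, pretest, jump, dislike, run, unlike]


Checking each word for prefix 'pre':
  'undo' -> no (count: 0)
  'unfair' -> no (count: 0)
  'walk' -> no (count: 0)
  'disagree' -> no (count: 0)
  'pretest' -> YES, starts with 'pre' (count: 1)
  'jump' -> no (count: 1)
  'dislike' -> no (count: 1)
  'run' -> no (count: 1)
  'unlike' -> no (count: 1)
Total with prefix 'pre': 1

1


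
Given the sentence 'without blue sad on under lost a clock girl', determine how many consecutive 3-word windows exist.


Word trigrams from [9] words:
  Trigram 1: (without blue sad)
  Trigram 2: (blue sad on)
  Trigram 3: (sad on under)
  Trigram 4: (on under lost)
  Trigram 5: (under lost a)
  Trigram 6: (lost a clock)
  Trigram 7: (a clock girl)
Total word trigrams: 9 - 2 = 7

7


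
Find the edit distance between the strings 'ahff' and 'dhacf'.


Building DP table for s1='ahff' (len 4) and s2='dhacf' (len 5):
       d  h  a  c  f
    0  1  2  3  4  5
  a 1  1  2  2  3  4
  h 2  2  1  2  3  4
  f 3  3  2  2  3  3
  f 4  4  3  3  3  3
Edit distance = dp[4][5] = 3

3


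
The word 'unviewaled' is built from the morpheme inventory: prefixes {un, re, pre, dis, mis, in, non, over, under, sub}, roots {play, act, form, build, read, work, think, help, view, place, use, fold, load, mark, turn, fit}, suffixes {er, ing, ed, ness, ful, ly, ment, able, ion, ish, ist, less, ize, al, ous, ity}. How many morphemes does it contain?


Segmenting 'unviewaled' against the inventory:
  'un' -> prefix (morpheme 1)
  'view' -> root (morpheme 2)
  'al' -> suffix (morpheme 3)
  'ed' -> suffix (morpheme 4)
Total morphemes: 4

4


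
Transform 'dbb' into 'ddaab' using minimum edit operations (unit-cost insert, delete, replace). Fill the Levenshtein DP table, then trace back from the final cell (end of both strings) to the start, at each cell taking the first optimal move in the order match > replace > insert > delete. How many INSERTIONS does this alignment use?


Edit distance = 3. Backtracking from cell (3, 5) with preference match > replace > insert > delete,
then listing the resulting alignment 'dbb' -> 'ddaab' left to right:
  Step 1: insert 'd' [insertion #1]
  Step 2: keep 'd'
  Step 3: insert 'a' [insertion #2]
  Step 4: replace b->a
  Step 5: keep 'b'
Total insertions: 2

2


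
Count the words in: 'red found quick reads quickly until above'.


Counting words by splitting on spaces:
  Word 1: 'red'
  Word 2: 'found'
  Word 3: 'quick'
  Word 4: 'reads'
  Word 5: 'quickly'
  Word 6: 'until'
  Word 7: 'above'
Total words: 7

7


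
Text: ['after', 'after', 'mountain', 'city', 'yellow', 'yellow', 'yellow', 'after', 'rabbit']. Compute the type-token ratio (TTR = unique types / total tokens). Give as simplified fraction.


Tokens: 9
Unique types: ('after', 'city', 'mountain', 'rabbit', 'yellow') = 5
TTR = 5/9
Already in lowest terms.

5/9


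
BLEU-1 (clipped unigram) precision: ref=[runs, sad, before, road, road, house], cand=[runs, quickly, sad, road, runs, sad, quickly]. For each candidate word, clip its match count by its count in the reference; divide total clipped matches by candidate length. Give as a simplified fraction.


Reference word counts: {'before': 1, 'house': 1, 'road': 2, 'runs': 1, 'sad': 1}
Checking each candidate word (with clipping):
  'runs' -> in reference (ref count 1, used 1/1) -> match (matches: 1)
  'quickly' -> not in reference -> no match (matches: 1)
  'sad' -> in reference (ref count 1, used 1/1) -> match (matches: 2)
  'road' -> in reference (ref count 2, used 1/2) -> match (matches: 3)
  'runs' -> ref count 1 already used up (1/1) -> clipped, no match (matches: 3)
  'sad' -> ref count 1 already used up (1/1) -> clipped, no match (matches: 3)
  'quickly' -> not in reference -> no match (matches: 3)
Clipped matches: 3, Candidate length: 7
Precision = 3/7

3/7


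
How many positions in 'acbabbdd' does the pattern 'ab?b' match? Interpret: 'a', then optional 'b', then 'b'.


Pattern: ab?b means 'a', then optional 'b', then 'b'.
Scanning 'acbabbdd' position-by-position:
  Pos 0: window 'acb' -> no
  Pos 1: window 'cba' -> no
  Pos 2: window 'bab' -> no
  Pos 3: window 'abb' -> MATCH
  Pos 4: window 'bbd' -> no
  Pos 5: window 'bdd' -> no
  Pos 6: window 'dd' -> no
  Pos 7: window 'd' -> no
Total matches: 1

1


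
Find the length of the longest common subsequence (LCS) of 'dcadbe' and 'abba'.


DP table for LCS of 'dcadbe' and 'abba':
       a  b  b  a
    0  0  0  0  0
  d 0  0  0  0  0
  c 0  0  0  0  0
  a 0  1  1  1  1
  d 0  1  1  1  1
  b 0  1  2  2  2
  e 0  1  2  2  2
LCS: 'ab'
LCS length = 2

2


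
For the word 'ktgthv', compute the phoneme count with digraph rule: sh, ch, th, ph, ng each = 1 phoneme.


Parsing 'ktgthv' greedily, digraphs first:
  'k' -> consonant phoneme (phonemes so far: 1)
  't' -> consonant phoneme (phonemes so far: 2)
  'g' -> consonant phoneme (phonemes so far: 3)
  'th' -> digraph (1 consonant phoneme) (phonemes so far: 4)
  'v' -> consonant phoneme (phonemes so far: 5)
Total phonemes: 5

5


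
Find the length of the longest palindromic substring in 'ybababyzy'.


Scanning 'ybababyzy' for palindromic substrings.
Substring at positions 0-6: 'ybababy'.
Check: reverse('ybababy') = 'ybababy' -> palindrome confirmed.
Neighbouring characters ('-' / 'z') break symmetry, so it cannot extend further.
No longer palindromic substring exists; longest length = 7

7


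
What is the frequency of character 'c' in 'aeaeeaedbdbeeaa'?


Scanning 'aeaeeaedbdbeeaa' for 'c':
  No matches found.
Total occurrences of 'c': 0

0


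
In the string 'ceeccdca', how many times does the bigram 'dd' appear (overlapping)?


Scanning 'ceeccdca' for bigram 'dd':
  Position 0: 'ce' -> no
  Position 1: 'ee' -> no
  Position 2: 'ec' -> no
  Position 3: 'cc' -> no
  Position 4: 'cd' -> no
  Position 5: 'dc' -> no
  Position 6: 'ca' -> no
Total matches: 0

0


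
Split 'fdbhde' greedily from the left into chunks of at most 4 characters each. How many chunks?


'fdbhde' has 6 characters.
Chunking with max size 4:
  Chunk 1: 'fdbh' (positions 0-3)
  Chunk 2: 'de' (positions 4-5)
Total chunks: ceil(6 / 4) = 2

2


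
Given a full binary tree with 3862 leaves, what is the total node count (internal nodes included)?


Leaf nodes (terminals): 3862
Internal nodes = n - 1 = 3862 - 1 = 3861
Total = leaves + internal = 3862 + 3861 = 7723

7723


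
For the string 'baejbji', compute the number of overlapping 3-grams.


String 'baejbji' has length L = 7.
Number of overlapping n-grams = L - n + 1
Substituting: 7 - 3 + 1 = 5

5


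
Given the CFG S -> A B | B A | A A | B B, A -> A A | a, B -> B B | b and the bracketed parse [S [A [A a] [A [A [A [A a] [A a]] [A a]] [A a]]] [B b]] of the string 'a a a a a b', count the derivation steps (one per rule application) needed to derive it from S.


Every bracketed nonterminal node [X ...] in the tree is produced by exactly one rule application.
Reading the tree off as a leftmost derivation:
  Step 1: S  =>  A B   (applied S -> A B)
  Step 2: A B  =>  A A B   (applied A -> A A)
  Step 3: A A B  =>  a A B   (applied A -> a)
  Step 4: a A B  =>  a A A B   (applied A -> A A)
  Step 5: a A A B  =>  a A A A B   (applied A -> A A)
  Step 6: a A A A B  =>  a A A A A B   (applied A -> A A)
  Step 7: a A A A A B  =>  a a A A A B   (applied A -> a)
  Step 8: a a A A A B  =>  a a a A A B   (applied A -> a)
  Step 9: a a a A A B  =>  a a a a A B   (applied A -> a)
  Step 10: a a a a A B  =>  a a a a a B   (applied A -> a)
  Step 11: a a a a a B  =>  a a a a a b   (applied B -> b)
Final yield: a a a a a b
Total rewrite steps: 11

11


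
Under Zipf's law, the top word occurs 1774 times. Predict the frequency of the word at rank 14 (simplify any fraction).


Zipf's law: freq(rank) = f1 / rank
f1 = 1774, rank = 14
freq = 1774 / 14
GCD(1774, 14) = 2
Simplified: 887/7

887/7


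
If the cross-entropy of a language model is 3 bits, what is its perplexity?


Perplexity formula: PP = 2^H
H = 3
PP = 2^3
Steps: 2^1 = 2, 2^2 = 4, 2^3 = 8
PP = 8

8


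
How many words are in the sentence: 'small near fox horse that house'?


Counting words by splitting on spaces:
  Word 1: 'small'
  Word 2: 'near'
  Word 3: 'fox'
  Word 4: 'horse'
  Word 5: 'that'
  Word 6: 'house'
Total words: 6

6


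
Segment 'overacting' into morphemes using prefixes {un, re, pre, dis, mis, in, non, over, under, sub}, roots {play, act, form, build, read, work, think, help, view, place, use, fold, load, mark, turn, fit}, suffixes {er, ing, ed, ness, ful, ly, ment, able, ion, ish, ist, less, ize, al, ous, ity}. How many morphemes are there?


Segmenting 'overacting' against the inventory:
  'over' -> prefix (morpheme 1)
  'act' -> root (morpheme 2)
  'ing' -> suffix (morpheme 3)
Total morphemes: 3

3


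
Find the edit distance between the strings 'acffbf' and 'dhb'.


Building DP table for s1='acffbf' (len 6) and s2='dhb' (len 3):
       d  h  b
    0  1  2  3
  a 1  1  2  3
  c 2  2  2  3
  f 3  3  3  3
  f 4  4  4  4
  b 5  5  5  4
  f 6  6  6  5
Edit distance = dp[6][3] = 5

5


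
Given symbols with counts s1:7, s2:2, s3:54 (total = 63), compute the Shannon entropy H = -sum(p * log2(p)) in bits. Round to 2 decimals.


Computing entropy H = -sum(p_i * log2(p_i)):
  s1: p = 7/63 = 0.1111, -p*log2(p) = 0.3522
  s2: p = 2/63 = 0.0317, -p*log2(p) = 0.1580
  s3: p = 54/63 = 0.8571, -p*log2(p) = 0.1906
H = sum of terms = 0.7008
Rounded to 2 decimals: 0.70

0.70


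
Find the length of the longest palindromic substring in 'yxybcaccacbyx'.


Scanning 'yxybcaccacbyx' for palindromic substrings.
Substring at positions 1-12: 'xybcaccacbyx'.
Check: reverse('xybcaccacbyx') = 'xybcaccacbyx' -> palindrome confirmed.
Neighbouring characters ('y' / '-') break symmetry, so it cannot extend further.
No longer palindromic substring exists; longest length = 12

12


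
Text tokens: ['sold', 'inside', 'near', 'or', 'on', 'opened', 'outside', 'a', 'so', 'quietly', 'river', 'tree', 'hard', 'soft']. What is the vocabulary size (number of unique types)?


Listing all tokens and tracking unique types:
  Token 1: 'sold' -> NEW (unique so far: 1)
  Token 2: 'inside' -> NEW (unique so far: 2)
  Token 3: 'near' -> NEW (unique so far: 3)
  Token 4: 'or' -> NEW (unique so far: 4)
  Token 5: 'on' -> NEW (unique so far: 5)
  Token 6: 'opened' -> NEW (unique so far: 6)
  Token 7: 'outside' -> NEW (unique so far: 7)
  Token 8: 'a' -> NEW (unique so far: 8)
  Token 9: 'so' -> NEW (unique so far: 9)
  Token 10: 'quietly' -> NEW (unique so far: 10)
  Token 11: 'river' -> NEW (unique so far: 11)
  Token 12: 'tree' -> NEW (unique so far: 12)
  Token 13: 'hard' -> NEW (unique so far: 13)
  Token 14: 'soft' -> NEW (unique so far: 14)
Unique types: ('a', 'hard', 'inside', 'near', 'on', 'opened', 'or', 'outside', 'quietly', 'river', 'so', 'soft', 'sold', 'tree')
Vocabulary size: 14

14


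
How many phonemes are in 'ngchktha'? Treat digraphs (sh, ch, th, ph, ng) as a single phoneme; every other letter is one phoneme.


Parsing 'ngchktha' greedily, digraphs first:
  'ng' -> digraph (1 consonant phoneme) (phonemes so far: 1)
  'ch' -> digraph (1 consonant phoneme) (phonemes so far: 2)
  'k' -> consonant phoneme (phonemes so far: 3)
  'th' -> digraph (1 consonant phoneme) (phonemes so far: 4)
  'a' -> vowel phoneme (phonemes so far: 5)
Total phonemes: 5

5


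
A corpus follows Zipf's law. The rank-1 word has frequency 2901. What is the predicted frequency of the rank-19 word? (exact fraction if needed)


Zipf's law: freq(rank) = f1 / rank
f1 = 2901, rank = 19
freq = 2901 / 19
GCD(2901, 19) = 1
Simplified: 2901/19

2901/19


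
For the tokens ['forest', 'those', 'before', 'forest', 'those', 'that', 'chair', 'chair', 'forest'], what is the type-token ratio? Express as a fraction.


Tokens: 9
Unique types: ('before', 'chair', 'forest', 'that', 'those') = 5
TTR = 5/9
Already in lowest terms.

5/9


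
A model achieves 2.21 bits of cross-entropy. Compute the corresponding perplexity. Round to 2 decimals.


Perplexity formula: PP = 2^H
H = 2.21
PP = 2^2.21
Decompose: 2^2.21 = 2^2 * 2^0.21
2^2 = 4, 2^0.21 ~ 1.1566882
PP ~ 4 * 1.1566882 = 4.6267528
Rounded to 2 decimals: 4.63

4.63


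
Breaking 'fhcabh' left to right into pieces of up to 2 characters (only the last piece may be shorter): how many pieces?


'fhcabh' has 6 characters.
Chunking with max size 2:
  Chunk 1: 'fh' (positions 0-1)
  Chunk 2: 'ca' (positions 2-3)
  Chunk 3: 'bh' (positions 4-5)
Total chunks: ceil(6 / 2) = 3

3


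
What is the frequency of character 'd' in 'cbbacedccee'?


Scanning 'cbbacedccee' for 'd':
  Position 6: 'd' -> MATCH (count: 1)
Total occurrences of 'd': 1

1


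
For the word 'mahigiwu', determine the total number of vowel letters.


Scanning each character of 'mahigiwu':
  Position 1: 'm' -> consonant (running count: 0)
  Position 2: 'a' -> vowel (running count: 1)
  Position 3: 'h' -> consonant (running count: 1)
  Position 4: 'i' -> vowel (running count: 2)
  Position 5: 'g' -> consonant (running count: 2)
  Position 6: 'i' -> vowel (running count: 3)
  Position 7: 'w' -> consonant (running count: 3)
  Position 8: 'u' -> vowel (running count: 4)
Total vowels: 4

4


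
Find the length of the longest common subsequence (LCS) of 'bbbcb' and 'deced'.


DP table for LCS of 'bbbcb' and 'deced':
       d  e  c  e  d
    0  0  0  0  0  0
  b 0  0  0  0  0  0
  b 0  0  0  0  0  0
  b 0  0  0  0  0  0
  c 0  0  0  1  1  1
  b 0  0  0  1  1  1
LCS: 'c'
LCS length = 1

1


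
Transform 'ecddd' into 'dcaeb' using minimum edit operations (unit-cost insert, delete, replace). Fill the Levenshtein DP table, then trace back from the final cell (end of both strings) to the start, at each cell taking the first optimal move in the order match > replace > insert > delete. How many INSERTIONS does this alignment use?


Edit distance = 4. Backtracking from cell (5, 5) with preference match > replace > insert > delete,
then listing the resulting alignment 'ecddd' -> 'dcaeb' left to right:
  Step 1: replace e->d
  Step 2: keep 'c'
  Step 3: replace d->a
  Step 4: replace d->e
  Step 5: replace d->b
Total insertions: 0

0


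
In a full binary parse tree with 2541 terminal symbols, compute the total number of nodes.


Leaf nodes (terminals): 2541
Internal nodes = n - 1 = 2541 - 1 = 2540
Total = leaves + internal = 2541 + 2540 = 5081

5081


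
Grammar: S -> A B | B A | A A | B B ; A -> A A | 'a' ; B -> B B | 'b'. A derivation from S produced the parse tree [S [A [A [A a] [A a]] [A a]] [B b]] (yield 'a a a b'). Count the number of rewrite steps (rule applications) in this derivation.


Every bracketed nonterminal node [X ...] in the tree is produced by exactly one rule application.
Reading the tree off as a leftmost derivation:
  Step 1: S  =>  A B   (applied S -> A B)
  Step 2: A B  =>  A A B   (applied A -> A A)
  Step 3: A A B  =>  A A A B   (applied A -> A A)
  Step 4: A A A B  =>  a A A B   (applied A -> a)
  Step 5: a A A B  =>  a a A B   (applied A -> a)
  Step 6: a a A B  =>  a a a B   (applied A -> a)
  Step 7: a a a B  =>  a a a b   (applied B -> b)
Final yield: a a a b
Total rewrite steps: 7

7


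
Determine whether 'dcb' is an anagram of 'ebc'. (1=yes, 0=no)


Sort characters of 'dcb': 'bcd'
Sort characters of 'ebc': 'bce'
Sorted forms differ -> they are NOT anagrams
Result: 0

0


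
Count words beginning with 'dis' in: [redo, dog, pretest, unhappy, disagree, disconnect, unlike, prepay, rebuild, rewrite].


Checking each word for prefix 'dis':
  'redo' -> no (count: 0)
  'dog' -> no (count: 0)
  'pretest' -> no (count: 0)
  'unhappy' -> no (count: 0)
  'disagree' -> YES, starts with 'dis' (count: 1)
  'disconnect' -> YES, starts with 'dis' (count: 2)
  'unlike' -> no (count: 2)
  'prepay' -> no (count: 2)
  'rebuild' -> no (count: 2)
  'rewrite' -> no (count: 2)
Total with prefix 'dis': 2

2


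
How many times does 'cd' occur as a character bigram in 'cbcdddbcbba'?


Scanning 'cbcdddbcbba' for bigram 'cd':
  Position 0: 'cb' -> no
  Position 1: 'bc' -> no
  Position 2: 'cd' -> MATCH
  Position 3: 'dd' -> no
  Position 4: 'dd' -> no
  Position 5: 'db' -> no
  Position 6: 'bc' -> no
  Position 7: 'cb' -> no
  Position 8: 'bb' -> no
  Position 9: 'ba' -> no
Total matches: 1

1


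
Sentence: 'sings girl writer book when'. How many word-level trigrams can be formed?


Word trigrams from [5] words:
  Trigram 1: (sings girl writer)
  Trigram 2: (girl writer book)
  Trigram 3: (writer book when)
Total word trigrams: 5 - 2 = 3

3


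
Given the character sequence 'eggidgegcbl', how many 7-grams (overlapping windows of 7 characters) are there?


String 'eggidgegcbl' has length L = 11.
Number of overlapping n-grams = L - n + 1
Substituting: 11 - 7 + 1 = 5

5


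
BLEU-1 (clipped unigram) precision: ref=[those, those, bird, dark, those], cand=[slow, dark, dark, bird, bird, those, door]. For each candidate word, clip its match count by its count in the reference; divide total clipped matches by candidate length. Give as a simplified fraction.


Reference word counts: {'bird': 1, 'dark': 1, 'those': 3}
Checking each candidate word (with clipping):
  'slow' -> not in reference -> no match (matches: 0)
  'dark' -> in reference (ref count 1, used 1/1) -> match (matches: 1)
  'dark' -> ref count 1 already used up (1/1) -> clipped, no match (matches: 1)
  'bird' -> in reference (ref count 1, used 1/1) -> match (matches: 2)
  'bird' -> ref count 1 already used up (1/1) -> clipped, no match (matches: 2)
  'those' -> in reference (ref count 3, used 1/3) -> match (matches: 3)
  'door' -> not in reference -> no match (matches: 3)
Clipped matches: 3, Candidate length: 7
Precision = 3/7

3/7


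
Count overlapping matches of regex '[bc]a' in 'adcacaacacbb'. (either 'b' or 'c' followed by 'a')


Pattern: [bc]a means either 'b' or 'c' followed by 'a'.
Scanning 'adcacaacacbb' position-by-position:
  Pos 0: window 'ad' -> no
  Pos 1: window 'dc' -> no
  Pos 2: window 'ca' -> MATCH
  Pos 3: window 'ac' -> no
  Pos 4: window 'ca' -> MATCH
  Pos 5: window 'aa' -> no
  Pos 6: window 'ac' -> no
  Pos 7: window 'ca' -> MATCH
  Pos 8: window 'ac' -> no
  Pos 9: window 'cb' -> no
  Pos 10: window 'bb' -> no
  Pos 11: window 'b' -> no
Total matches: 3

3


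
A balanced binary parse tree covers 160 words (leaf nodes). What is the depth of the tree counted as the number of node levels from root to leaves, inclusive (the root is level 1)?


In a balanced binary tree with n leaves the deepest leaf is ceil(log2(n)) edges below the root,
so counting node levels inclusive of root and leaves gives ceil(log2(n)) + 1 levels.
log2(160) = 7.3219
ceil(7.3219) = 8
levels = 8 + 1 = 9

9


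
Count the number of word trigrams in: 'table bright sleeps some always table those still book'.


Word trigrams from [9] words:
  Trigram 1: (table bright sleeps)
  Trigram 2: (bright sleeps some)
  Trigram 3: (sleeps some always)
  Trigram 4: (some always table)
  Trigram 5: (always table those)
  Trigram 6: (table those still)
  Trigram 7: (those still book)
Total word trigrams: 9 - 2 = 7

7


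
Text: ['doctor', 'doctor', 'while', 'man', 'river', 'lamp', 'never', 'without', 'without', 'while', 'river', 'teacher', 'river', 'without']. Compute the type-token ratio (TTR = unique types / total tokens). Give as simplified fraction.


Tokens: 14
Unique types: ('doctor', 'lamp', 'man', 'never', 'river', 'teacher', 'while', 'without') = 8
TTR = 8/14
Simplify: divide both by 2 -> 4/7
TTR = 4/7

4/7


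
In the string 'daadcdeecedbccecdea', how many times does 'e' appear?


Scanning 'daadcdeecedbccecdea' for 'e':
  Position 6: 'e' -> MATCH (count: 1)
  Position 7: 'e' -> MATCH (count: 2)
  Position 9: 'e' -> MATCH (count: 3)
  Position 14: 'e' -> MATCH (count: 4)
  Position 17: 'e' -> MATCH (count: 5)
Total occurrences of 'e': 5

5


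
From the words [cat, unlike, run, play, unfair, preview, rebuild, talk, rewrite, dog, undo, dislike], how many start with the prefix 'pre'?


Checking each word for prefix 'pre':
  'cat' -> no (count: 0)
  'unlike' -> no (count: 0)
  'run' -> no (count: 0)
  'play' -> no (count: 0)
  'unfair' -> no (count: 0)
  'preview' -> YES, starts with 'pre' (count: 1)
  'rebuild' -> no (count: 1)
  'talk' -> no (count: 1)
  'rewrite' -> no (count: 1)
  'dog' -> no (count: 1)
  'undo' -> no (count: 1)
  'dislike' -> no (count: 1)
Total with prefix 'pre': 1

1


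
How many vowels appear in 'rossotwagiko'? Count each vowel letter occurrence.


Scanning each character of 'rossotwagiko':
  Position 1: 'r' -> consonant (running count: 0)
  Position 2: 'o' -> vowel (running count: 1)
  Position 3: 's' -> consonant (running count: 1)
  Position 4: 's' -> consonant (running count: 1)
  Position 5: 'o' -> vowel (running count: 2)
  Position 6: 't' -> consonant (running count: 2)
  Position 7: 'w' -> consonant (running count: 2)
  Position 8: 'a' -> vowel (running count: 3)
  Position 9: 'g' -> consonant (running count: 3)
  Position 10: 'i' -> vowel (running count: 4)
  Position 11: 'k' -> consonant (running count: 4)
  Position 12: 'o' -> vowel (running count: 5)
Total vowels: 5

5


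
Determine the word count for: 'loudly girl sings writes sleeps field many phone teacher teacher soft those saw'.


Counting words by splitting on spaces:
  Word 1: 'loudly'
  Word 2: 'girl'
  Word 3: 'sings'
  Word 4: 'writes'
  Word 5: 'sleeps'
  Word 6: 'field'
  Word 7: 'many'
  Word 8: 'phone'
  Word 9: 'teacher'
  Word 10: 'teacher'
  Word 11: 'soft'
  Word 12: 'those'
  Word 13: 'saw'
Total words: 13

13


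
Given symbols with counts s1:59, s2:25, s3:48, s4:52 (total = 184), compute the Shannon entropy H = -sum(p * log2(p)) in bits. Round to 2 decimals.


Computing entropy H = -sum(p_i * log2(p_i)):
  s1: p = 59/184 = 0.3207, -p*log2(p) = 0.5262
  s2: p = 25/184 = 0.1359, -p*log2(p) = 0.3913
  s3: p = 48/184 = 0.2609, -p*log2(p) = 0.5057
  s4: p = 52/184 = 0.2826, -p*log2(p) = 0.5152
H = sum of terms = 1.9384
Rounded to 2 decimals: 1.94

1.94


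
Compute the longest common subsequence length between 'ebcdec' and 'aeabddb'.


DP table for LCS of 'ebcdec' and 'aeabddb':
       a  e  a  b  d  d  b
    0  0  0  0  0  0  0  0
  e 0  0  1  1  1  1  1  1
  b 0  0  1  1  2  2  2  2
  c 0  0  1  1  2  2  2  2
  d 0  0  1  1  2  3  3  3
  e 0  0  1  1  2  3  3  3
  c 0  0  1  1  2  3  3  3
LCS: 'ebd'
LCS length = 3

3


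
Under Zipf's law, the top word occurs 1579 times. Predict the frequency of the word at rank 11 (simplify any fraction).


Zipf's law: freq(rank) = f1 / rank
f1 = 1579, rank = 11
freq = 1579 / 11
GCD(1579, 11) = 1
Simplified: 1579/11

1579/11


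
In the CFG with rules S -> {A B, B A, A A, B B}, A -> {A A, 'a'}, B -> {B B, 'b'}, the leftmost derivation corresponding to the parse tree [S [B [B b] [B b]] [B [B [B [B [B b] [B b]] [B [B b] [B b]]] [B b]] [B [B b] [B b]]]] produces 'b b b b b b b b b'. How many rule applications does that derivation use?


Every bracketed nonterminal node [X ...] in the tree is produced by exactly one rule application.
Reading the tree off as a leftmost derivation:
  Step 1: S  =>  B B   (applied S -> B B)
  Step 2: B B  =>  B B B   (applied B -> B B)
  Step 3: B B B  =>  b B B   (applied B -> b)
  Step 4: b B B  =>  b b B   (applied B -> b)
  Step 5: b b B  =>  b b B B   (applied B -> B B)
  Step 6: b b B B  =>  b b B B B   (applied B -> B B)
  Step 7: b b B B B  =>  b b B B B B   (applied B -> B B)
  Step 8: b b B B B B  =>  b b B B B B B   (applied B -> B B)
  Step 9: b b B B B B B  =>  b b b B B B B   (applied B -> b)
  Step 10: b b b B B B B  =>  b b b b B B B   (applied B -> b)
  Step 11: b b b b B B B  =>  b b b b B B B B   (applied B -> B B)
  Step 12: b b b b B B B B  =>  b b b b b B B B   (applied B -> b)
  Step 13: b b b b b B B B  =>  b b b b b b B B   (applied B -> b)
  Step 14: b b b b b b B B  =>  b b b b b b b B   (applied B -> b)
  Step 15: b b b b b b b B  =>  b b b b b b b B B   (applied B -> B B)
  Step 16: b b b b b b b B B  =>  b b b b b b b b B   (applied B -> b)
  Step 17: b b b b b b b b B  =>  b b b b b b b b b   (applied B -> b)
Final yield: b b b b b b b b b
Total rewrite steps: 17

17


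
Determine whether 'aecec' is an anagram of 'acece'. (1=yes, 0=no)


Sort characters of 'aecec': 'accee'
Sort characters of 'acece': 'accee'
Sorted forms match -> they ARE anagrams
Result: 1

1


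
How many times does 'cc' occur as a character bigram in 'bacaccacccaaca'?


Scanning 'bacaccacccaaca' for bigram 'cc':
  Position 0: 'ba' -> no
  Position 1: 'ac' -> no
  Position 2: 'ca' -> no
  Position 3: 'ac' -> no
  Position 4: 'cc' -> MATCH
  Position 5: 'ca' -> no
  Position 6: 'ac' -> no
  Position 7: 'cc' -> MATCH
  Position 8: 'cc' -> MATCH
  Position 9: 'ca' -> no
  Position 10: 'aa' -> no
  Position 11: 'ac' -> no
  Position 12: 'ca' -> no
Total matches: 3

3


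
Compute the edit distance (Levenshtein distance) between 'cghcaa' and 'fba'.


Building DP table for s1='cghcaa' (len 6) and s2='fba' (len 3):
       f  b  a
    0  1  2  3
  c 1  1  2  3
  g 2  2  2  3
  h 3  3  3  3
  c 4  4  4  4
  a 5  5  5  4
  a 6  6  6  5
Edit distance = dp[6][3] = 5

5


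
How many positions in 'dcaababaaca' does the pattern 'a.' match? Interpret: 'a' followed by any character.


Pattern: a. means 'a' followed by any character.
Scanning 'dcaababaaca' position-by-position:
  Pos 0: window 'dc' -> no
  Pos 1: window 'ca' -> no
  Pos 2: window 'aa' -> MATCH
  Pos 3: window 'ab' -> MATCH
  Pos 4: window 'ba' -> no
  Pos 5: window 'ab' -> MATCH
  Pos 6: window 'ba' -> no
  Pos 7: window 'aa' -> MATCH
  Pos 8: window 'ac' -> MATCH
  Pos 9: window 'ca' -> no
  Pos 10: window 'a' -> no
Total matches: 5

5


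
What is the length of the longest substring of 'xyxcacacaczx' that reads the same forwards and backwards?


Scanning 'xyxcacacaczx' for palindromic substrings.
Substring at positions 3-9: 'cacacac'.
Check: reverse('cacacac') = 'cacacac' -> palindrome confirmed.
Neighbouring characters ('x' / 'z') break symmetry, so it cannot extend further.
No longer palindromic substring exists; longest length = 7

7


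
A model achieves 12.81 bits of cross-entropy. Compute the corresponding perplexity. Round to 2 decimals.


Perplexity formula: PP = 2^H
H = 12.81
PP = 2^12.81
Decompose: 2^12.81 = 2^12 * 2^0.81
2^12 = 4096, 2^0.81 ~ 1.7532114
PP ~ 4096 * 1.7532114 = 7181.1538944
Rounded to 2 decimals: 7181.15

7181.15


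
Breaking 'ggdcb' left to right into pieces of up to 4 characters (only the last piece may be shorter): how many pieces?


'ggdcb' has 5 characters.
Chunking with max size 4:
  Chunk 1: 'ggdc' (positions 0-3)
  Chunk 2: 'b' (positions 4-4)
Total chunks: ceil(5 / 4) = 2

2


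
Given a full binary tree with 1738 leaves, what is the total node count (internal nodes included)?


Leaf nodes (terminals): 1738
Internal nodes = n - 1 = 1738 - 1 = 1737
Total = leaves + internal = 1738 + 1737 = 3475

3475


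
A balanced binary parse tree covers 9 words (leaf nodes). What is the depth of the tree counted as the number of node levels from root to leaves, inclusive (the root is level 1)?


In a balanced binary tree with n leaves the deepest leaf is ceil(log2(n)) edges below the root,
so counting node levels inclusive of root and leaves gives ceil(log2(n)) + 1 levels.
log2(9) = 3.1699
ceil(3.1699) = 4
levels = 4 + 1 = 5

5


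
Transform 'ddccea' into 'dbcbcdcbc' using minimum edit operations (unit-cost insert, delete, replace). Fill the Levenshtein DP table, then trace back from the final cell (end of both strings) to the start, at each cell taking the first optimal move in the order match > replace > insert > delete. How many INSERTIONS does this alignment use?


Edit distance = 6. Backtracking from cell (6, 9) with preference match > replace > insert > delete,
then listing the resulting alignment 'ddccea' -> 'dbcbcdcbc' left to right:
  Step 1: keep 'd'
  Step 2: insert 'b' [insertion #1]
  Step 3: insert 'c' [insertion #2]
  Step 4: replace d->b
  Step 5: keep 'c'
  Step 6: insert 'd' [insertion #3]
  Step 7: keep 'c'
  Step 8: replace e->b
  Step 9: replace a->c
Total insertions: 3

3
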